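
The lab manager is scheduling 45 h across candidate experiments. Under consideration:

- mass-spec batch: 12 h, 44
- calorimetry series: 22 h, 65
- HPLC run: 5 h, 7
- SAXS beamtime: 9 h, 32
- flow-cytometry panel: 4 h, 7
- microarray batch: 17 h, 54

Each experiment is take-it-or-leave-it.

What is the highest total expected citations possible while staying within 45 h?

Taking the top-ratio experiments first gives mass-spec batch + SAXS beamtime + flow-cytometry panel + microarray batch for 137 (42 h).
Replace flow-cytometry panel and microarray batch with calorimetry series: the trade gains 4 net, giving 141 at 43 h.
The closest alternative, mass-spec batch + HPLC run + SAXS beamtime + microarray batch, reaches only 137.

141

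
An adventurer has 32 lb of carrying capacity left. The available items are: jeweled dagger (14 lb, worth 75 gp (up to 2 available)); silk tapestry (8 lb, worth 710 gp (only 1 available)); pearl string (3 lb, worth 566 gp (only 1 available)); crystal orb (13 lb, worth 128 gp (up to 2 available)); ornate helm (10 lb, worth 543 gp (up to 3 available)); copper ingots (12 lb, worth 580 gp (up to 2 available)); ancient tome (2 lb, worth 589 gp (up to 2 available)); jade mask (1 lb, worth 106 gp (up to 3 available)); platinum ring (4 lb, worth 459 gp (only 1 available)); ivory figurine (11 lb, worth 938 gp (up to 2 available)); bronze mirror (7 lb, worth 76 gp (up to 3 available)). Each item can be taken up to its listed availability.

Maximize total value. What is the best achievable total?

4063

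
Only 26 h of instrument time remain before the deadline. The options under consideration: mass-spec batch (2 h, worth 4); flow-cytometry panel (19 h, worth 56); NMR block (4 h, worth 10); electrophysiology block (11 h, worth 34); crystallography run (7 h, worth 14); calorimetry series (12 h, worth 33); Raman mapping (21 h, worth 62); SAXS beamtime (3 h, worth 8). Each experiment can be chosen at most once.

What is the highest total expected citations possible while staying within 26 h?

Best packing: electrophysiology block + calorimetry series + SAXS beamtime — 26 h, 75 total.
Next best is flow-cytometry panel + NMR block + SAXS beamtime at 74 (26 h) — short by 1.

75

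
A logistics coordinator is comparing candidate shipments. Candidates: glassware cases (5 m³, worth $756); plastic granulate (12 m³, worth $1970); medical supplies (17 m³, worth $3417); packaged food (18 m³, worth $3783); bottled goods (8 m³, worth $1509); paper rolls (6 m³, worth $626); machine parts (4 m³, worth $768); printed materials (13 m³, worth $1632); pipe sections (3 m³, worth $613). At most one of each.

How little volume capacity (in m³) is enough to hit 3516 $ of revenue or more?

18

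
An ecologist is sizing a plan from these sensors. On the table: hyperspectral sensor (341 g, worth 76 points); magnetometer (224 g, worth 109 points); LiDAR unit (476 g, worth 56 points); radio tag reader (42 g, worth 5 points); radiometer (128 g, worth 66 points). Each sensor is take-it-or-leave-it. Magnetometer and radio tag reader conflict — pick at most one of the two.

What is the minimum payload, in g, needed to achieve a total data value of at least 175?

352

Look for the lowest-payload combination reaching 175.
magnetometer + radiometer reaches 175 using 352 g.
Below 352 g the best achievable stays under 175.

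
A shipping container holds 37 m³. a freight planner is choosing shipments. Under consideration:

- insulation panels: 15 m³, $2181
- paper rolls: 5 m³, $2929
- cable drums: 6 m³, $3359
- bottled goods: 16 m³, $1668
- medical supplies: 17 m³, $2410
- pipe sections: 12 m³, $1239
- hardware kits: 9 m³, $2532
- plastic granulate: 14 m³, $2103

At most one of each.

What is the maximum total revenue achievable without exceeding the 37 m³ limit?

11230

Filling by ratio: paper rolls + cable drums + hardware kits + plastic granulate for 10923, with 3 m³ left unused.
Replace plastic granulate with medical supplies: the trade gains 307 net, giving 11230 at 37 m³.
Runner-up insulation panels + paper rolls + cable drums + hardware kits tops out at 11001.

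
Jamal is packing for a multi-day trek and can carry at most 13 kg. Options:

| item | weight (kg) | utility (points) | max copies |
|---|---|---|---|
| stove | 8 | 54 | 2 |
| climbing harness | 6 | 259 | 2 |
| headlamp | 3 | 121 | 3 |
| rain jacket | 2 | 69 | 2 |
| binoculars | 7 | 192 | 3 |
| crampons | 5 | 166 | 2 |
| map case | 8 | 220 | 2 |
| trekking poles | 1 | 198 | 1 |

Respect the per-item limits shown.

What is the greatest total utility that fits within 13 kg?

Taking 2×climbing harness + trekking poles: 13 kg used, 716 in utility.
Every other selection either busts 13 kg or exceeds an availability limit or fails to beat 716.

716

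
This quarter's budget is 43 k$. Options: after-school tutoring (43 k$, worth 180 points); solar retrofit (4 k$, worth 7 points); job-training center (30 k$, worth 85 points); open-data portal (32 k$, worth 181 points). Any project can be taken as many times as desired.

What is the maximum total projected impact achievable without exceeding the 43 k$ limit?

195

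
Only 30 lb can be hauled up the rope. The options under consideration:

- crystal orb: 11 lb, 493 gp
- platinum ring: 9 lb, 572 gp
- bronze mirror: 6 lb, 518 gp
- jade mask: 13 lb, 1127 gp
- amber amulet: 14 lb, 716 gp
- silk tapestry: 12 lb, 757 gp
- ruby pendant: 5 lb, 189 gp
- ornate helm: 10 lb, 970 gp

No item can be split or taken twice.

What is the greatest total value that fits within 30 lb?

Density check — ornate helm 97.00, jade mask 86.69, bronze mirror 86.33, platinum ring 63.56 are the best per lb.
Bronze mirror + jade mask + ornate helm uses 29 of the 30 lb and totals 2615.

2615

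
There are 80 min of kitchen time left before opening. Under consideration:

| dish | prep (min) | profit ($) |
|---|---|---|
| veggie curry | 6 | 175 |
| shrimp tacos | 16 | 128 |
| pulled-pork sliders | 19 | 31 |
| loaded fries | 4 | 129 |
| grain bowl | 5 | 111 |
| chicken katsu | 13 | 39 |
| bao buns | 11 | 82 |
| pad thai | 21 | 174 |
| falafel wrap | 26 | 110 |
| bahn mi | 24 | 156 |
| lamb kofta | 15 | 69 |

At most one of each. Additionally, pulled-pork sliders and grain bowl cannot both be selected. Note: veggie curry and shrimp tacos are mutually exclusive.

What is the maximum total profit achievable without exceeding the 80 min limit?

827

By profit per min: loaded fries 32.25, veggie curry 29.17, grain bowl 22.20 lead.
Veggie curry + loaded fries + grain bowl + bao buns + pad thai + bahn mi uses 71 of the 80 min and totals 827.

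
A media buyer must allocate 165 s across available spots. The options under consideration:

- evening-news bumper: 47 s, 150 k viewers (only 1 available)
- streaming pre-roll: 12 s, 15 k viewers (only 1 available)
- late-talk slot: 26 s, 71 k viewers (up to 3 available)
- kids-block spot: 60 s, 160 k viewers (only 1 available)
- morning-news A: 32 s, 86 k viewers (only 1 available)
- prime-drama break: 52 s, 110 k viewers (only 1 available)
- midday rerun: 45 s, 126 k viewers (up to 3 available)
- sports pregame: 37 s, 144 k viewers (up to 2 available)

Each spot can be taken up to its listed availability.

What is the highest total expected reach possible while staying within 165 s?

540

A density-first pass picks evening-news bumper + streaming pre-roll + late-talk slot + 2×sports pregame — 524 at 159 s.
The 85 s tied up in evening-news bumper and streaming pre-roll and late-talk slot is better spent on 2×midday rerun — total rises to 540 (164 s).
Every other selection either busts 165 s or exceeds an availability limit or fails to beat 540.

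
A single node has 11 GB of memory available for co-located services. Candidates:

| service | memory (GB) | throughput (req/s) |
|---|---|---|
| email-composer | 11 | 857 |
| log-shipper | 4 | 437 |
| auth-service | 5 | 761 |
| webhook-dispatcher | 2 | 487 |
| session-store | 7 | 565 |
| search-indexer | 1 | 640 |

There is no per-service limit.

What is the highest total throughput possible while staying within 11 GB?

Taking 11×search-indexer: 11 GB used, 7040 in throughput.
No other feasible combination exceeds 7040.

7040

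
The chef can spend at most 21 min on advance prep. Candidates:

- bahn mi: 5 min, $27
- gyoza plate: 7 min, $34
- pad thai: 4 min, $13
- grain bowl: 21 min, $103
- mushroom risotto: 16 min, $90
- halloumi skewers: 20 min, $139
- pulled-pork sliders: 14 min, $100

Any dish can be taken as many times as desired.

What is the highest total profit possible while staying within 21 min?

139

Ranking by ratio (profit/min): pulled-pork sliders 7.14, halloumi skewers 6.95, mushroom risotto 5.62, bahn mi 5.40.
Taking the top-ratio dishes first gives bahn mi + pulled-pork sliders for 127 (19 min).
Replace bahn mi and pulled-pork sliders with halloumi skewers: the trade gains 12 net, giving 139 at 20 min.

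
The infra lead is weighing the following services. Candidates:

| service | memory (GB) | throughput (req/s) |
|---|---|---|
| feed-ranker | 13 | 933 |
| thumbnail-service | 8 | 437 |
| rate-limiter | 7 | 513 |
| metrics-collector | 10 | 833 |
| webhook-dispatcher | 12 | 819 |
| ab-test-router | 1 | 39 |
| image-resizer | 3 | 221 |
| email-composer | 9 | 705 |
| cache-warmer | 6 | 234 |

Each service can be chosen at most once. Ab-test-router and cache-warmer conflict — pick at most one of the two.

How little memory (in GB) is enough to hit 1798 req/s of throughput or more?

Need the lightest bundle worth ≥ 1798.
metrics-collector + ab-test-router + image-resizer + email-composer: 1798 throughput at 23 GB.
Any bundle with less than 23 GB falls short of 1798.

23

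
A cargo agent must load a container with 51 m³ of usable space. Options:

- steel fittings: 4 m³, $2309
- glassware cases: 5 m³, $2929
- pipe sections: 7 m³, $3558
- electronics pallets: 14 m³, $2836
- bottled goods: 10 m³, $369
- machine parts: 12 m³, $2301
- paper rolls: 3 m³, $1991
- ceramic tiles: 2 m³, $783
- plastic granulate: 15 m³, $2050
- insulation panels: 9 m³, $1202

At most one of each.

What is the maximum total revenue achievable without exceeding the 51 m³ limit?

16707

Density check — paper rolls 663.67, glassware cases 585.80, steel fittings 577.25 are the best per m³.
Steel fittings + glassware cases + pipe sections + electronics pallets + machine parts + paper rolls + ceramic tiles uses 47 of the 51 m³ and totals 16707.
That's the maximum — no swap from here does better than 16707.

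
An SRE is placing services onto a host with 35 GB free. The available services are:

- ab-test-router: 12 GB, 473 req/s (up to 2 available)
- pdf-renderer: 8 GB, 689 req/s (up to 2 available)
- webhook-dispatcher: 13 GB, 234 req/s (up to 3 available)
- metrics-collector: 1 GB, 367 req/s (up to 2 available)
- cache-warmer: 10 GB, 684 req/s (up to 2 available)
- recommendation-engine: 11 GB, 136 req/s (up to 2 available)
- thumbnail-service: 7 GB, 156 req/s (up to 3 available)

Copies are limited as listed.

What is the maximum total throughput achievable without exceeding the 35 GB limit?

By throughput per GB: metrics-collector 367.00, pdf-renderer 86.12, cache-warmer 68.40, ab-test-router 39.42 lead.
2×pdf-renderer + 2×metrics-collector + cache-warmer + thumbnail-service uses 35 of the 35 GB and totals 2952.
No other feasible combination exceeds 2952.

2952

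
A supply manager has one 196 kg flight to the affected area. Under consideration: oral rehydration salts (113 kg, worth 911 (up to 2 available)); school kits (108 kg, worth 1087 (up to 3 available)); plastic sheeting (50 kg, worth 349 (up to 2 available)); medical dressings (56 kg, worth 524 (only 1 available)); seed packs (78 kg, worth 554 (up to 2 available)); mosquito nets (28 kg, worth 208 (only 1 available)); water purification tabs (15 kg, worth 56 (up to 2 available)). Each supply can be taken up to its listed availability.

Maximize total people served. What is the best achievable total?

The ratio ordering already packs tightly: school kits + medical dressings + mosquito nets, 192 kg, 1819.

1819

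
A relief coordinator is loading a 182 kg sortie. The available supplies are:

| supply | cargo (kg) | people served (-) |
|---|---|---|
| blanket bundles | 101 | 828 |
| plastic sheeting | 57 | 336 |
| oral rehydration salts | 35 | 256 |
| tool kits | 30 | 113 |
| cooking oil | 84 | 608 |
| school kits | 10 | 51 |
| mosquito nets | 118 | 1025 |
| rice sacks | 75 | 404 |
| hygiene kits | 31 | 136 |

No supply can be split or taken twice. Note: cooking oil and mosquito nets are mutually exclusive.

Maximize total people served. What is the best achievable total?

By people served per kg: mosquito nets 8.69, blanket bundles 8.20, oral rehydration salts 7.31, cooking oil 7.24 lead.
Taking the top-ratio supplies first gives oral rehydration salts + school kits + mosquito nets for 1332 (163 kg).
Dropping oral rehydration salts and school kits frees 45 kg; slotting in plastic sheeting (57 kg) lifts the total to 1361 at 175 kg.
The closest alternative, oral rehydration salts + school kits + mosquito nets, reaches only 1332.

1361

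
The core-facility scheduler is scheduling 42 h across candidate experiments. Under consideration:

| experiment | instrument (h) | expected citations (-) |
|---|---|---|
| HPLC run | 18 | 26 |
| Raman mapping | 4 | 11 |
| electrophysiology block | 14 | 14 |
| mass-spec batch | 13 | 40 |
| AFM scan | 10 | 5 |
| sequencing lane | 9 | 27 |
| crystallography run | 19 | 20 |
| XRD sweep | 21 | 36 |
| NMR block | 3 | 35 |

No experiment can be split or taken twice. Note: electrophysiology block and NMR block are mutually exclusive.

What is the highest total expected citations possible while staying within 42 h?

Greedy by ratio would take Raman mapping + mass-spec batch + AFM scan + sequencing lane + NMR block: 39 h used, total 118.
The 19 h tied up in AFM scan and sequencing lane is better spent on XRD sweep — total rises to 122 (41 h).
Every other selection either busts 42 h or breaks a pairing rule or fails to beat 122.

122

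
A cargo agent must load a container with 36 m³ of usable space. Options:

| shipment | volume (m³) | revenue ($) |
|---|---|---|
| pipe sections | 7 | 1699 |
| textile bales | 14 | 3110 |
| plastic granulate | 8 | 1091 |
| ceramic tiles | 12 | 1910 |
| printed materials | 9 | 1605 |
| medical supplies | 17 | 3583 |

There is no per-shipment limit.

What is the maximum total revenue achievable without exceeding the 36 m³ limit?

Taking 5×pipe sections: 35 m³ used, 8495 in revenue.
The spare 1 m³ is too small for any remaining shipment, and no exchange beats 8495.

8495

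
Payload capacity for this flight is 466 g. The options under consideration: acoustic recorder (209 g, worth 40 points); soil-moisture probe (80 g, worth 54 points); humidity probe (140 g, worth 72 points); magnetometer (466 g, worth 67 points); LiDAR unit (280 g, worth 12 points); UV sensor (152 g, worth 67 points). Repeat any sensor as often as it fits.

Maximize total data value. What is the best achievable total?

Filling by ratio: 5×soil-moisture probe for 270, with 66 g left unused.
Dropping soil-moisture probe frees 80 g; slotting in humidity probe (140 g) lifts the total to 288 at 460 g.
Every other selection either busts 466 g or fails to beat 288.

288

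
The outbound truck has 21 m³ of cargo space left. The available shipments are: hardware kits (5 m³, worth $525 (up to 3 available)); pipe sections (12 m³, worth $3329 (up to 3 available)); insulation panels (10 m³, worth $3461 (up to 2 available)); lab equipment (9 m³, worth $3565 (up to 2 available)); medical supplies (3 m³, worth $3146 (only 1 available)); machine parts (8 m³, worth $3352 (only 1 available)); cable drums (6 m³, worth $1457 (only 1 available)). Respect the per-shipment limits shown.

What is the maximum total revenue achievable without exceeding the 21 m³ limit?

Taking the top-ratio shipments first gives lab equipment + medical supplies + machine parts for 10063 (20 m³).
The 8 m³ tied up in machine parts is better spent on lab equipment — total rises to 10276 (21 m³).
Every other selection either busts 21 m³ or exceeds an availability limit or fails to beat 10276.

10276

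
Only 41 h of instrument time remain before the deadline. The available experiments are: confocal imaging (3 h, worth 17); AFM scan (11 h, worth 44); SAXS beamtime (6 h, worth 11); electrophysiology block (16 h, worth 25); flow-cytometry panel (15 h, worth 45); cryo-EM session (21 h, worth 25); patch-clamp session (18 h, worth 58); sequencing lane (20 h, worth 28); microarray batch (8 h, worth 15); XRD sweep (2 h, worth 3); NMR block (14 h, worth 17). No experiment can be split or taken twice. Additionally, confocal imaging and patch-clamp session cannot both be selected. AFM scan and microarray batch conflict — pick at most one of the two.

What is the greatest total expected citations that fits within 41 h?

120

By expected citations per h: confocal imaging 5.67, AFM scan 4.00, patch-clamp session 3.22, flow-cytometry panel 3.00 lead.
Taking confocal imaging + AFM scan + SAXS beamtime + flow-cytometry panel + XRD sweep: 37 h used, 120 in expected citations.
The spare 4 h is too small for any remaining experiment, and no feasible exchange beats 120.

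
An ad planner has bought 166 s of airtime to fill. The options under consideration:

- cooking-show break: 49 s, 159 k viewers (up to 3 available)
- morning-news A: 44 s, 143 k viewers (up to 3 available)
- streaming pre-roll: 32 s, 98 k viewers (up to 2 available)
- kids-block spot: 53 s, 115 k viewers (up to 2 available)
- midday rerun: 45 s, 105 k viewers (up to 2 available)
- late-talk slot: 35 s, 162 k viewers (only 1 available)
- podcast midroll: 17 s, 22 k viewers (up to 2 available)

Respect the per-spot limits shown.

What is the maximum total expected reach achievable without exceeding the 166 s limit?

578

By expected reach per s: late-talk slot 4.63, morning-news A 3.25, cooking-show break 3.24 lead.
The ratio heuristic lands on 2×morning-news A + streaming pre-roll + late-talk slot (546) but leaves 11 s idle.
Replace 2×morning-news A with 2×cooking-show break: the trade gains 32 net, giving 578 at 165 s.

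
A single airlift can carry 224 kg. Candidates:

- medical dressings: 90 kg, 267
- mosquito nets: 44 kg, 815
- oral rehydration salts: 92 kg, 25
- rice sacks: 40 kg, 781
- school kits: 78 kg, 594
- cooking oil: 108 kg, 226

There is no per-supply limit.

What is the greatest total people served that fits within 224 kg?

4075

A density-first pass picks 5×rice sacks — 3905 at 200 kg.
The 200 kg tied up in 5×rice sacks is better spent on 5×mosquito nets — total rises to 4075 (220 kg).
No other feasible combination exceeds 4075.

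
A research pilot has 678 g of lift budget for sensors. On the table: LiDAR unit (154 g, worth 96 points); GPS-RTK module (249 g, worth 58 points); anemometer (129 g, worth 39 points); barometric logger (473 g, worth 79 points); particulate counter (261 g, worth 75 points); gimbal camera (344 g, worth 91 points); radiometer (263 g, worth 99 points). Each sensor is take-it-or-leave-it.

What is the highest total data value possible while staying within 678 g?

270

Filling by ratio: LiDAR unit + anemometer + radiometer for 234, with 132 g left unused.
Replace anemometer with particulate counter: the trade gains 36 net, giving 270 at 678 g.
An exhaustive check of the 128 subsets confirms 270.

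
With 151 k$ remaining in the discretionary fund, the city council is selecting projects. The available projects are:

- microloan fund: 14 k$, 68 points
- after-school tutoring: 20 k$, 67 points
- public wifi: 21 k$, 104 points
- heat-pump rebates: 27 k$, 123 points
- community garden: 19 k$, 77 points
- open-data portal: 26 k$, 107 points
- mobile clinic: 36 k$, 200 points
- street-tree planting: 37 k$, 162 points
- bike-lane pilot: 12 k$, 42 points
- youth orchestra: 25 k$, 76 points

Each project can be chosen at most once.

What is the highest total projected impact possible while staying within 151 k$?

Microloan fund + public wifi + heat-pump rebates + mobile clinic + street-tree planting + bike-lane pilot uses 147 of the 151 k$ and totals 699.
An exhaustive check of the 1024 subsets confirms 699.

699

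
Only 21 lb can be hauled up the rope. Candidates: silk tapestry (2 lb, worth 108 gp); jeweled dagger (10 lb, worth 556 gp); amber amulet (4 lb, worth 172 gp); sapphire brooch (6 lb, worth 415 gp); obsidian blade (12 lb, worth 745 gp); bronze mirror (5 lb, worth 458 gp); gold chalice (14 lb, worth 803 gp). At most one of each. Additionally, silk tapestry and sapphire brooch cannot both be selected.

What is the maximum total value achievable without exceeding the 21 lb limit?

1429

The ratio ordering already packs tightly: jeweled dagger + sapphire brooch + bronze mirror, 21 lb, 1429.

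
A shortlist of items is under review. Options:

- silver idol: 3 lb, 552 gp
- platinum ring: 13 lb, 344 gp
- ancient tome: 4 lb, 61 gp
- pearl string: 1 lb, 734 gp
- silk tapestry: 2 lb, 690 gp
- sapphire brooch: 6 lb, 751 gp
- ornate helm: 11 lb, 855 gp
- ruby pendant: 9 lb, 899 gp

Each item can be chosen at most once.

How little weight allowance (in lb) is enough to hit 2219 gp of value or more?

Minimise lb subject to total value ≥ 2219.
silver idol + pearl string + silk tapestry + sapphire brooch reaches 2727 using 12 lb.
Any bundle with less than 12 lb falls short of 2219.

12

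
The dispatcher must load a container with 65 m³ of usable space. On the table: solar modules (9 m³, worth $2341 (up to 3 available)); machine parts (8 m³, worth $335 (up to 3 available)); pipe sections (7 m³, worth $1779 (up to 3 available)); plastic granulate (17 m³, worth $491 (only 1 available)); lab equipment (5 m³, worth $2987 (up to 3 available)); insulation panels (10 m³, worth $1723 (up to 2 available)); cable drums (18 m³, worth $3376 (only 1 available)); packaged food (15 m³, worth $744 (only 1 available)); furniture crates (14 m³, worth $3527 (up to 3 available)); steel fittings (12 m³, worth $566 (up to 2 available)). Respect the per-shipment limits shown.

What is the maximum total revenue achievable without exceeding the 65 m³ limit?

Filling by ratio: 3×solar modules + 3×pipe sections + 3×lab equipment for 21321, with 2 m³ left unused.
Dropping 3×solar modules frees 27 m³; slotting in 2×furniture crates (28 m³) lifts the total to 21352 at 64 m³.
The spare 1 m³ is too small for any remaining shipment, and no exchange beats 21352.

21352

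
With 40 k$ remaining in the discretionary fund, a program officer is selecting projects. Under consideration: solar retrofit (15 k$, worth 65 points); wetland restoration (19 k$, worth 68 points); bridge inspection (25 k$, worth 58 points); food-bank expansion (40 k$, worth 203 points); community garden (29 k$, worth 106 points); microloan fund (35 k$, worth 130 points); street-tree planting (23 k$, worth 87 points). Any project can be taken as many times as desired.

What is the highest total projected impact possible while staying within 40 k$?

203

By projected impact per k$: food-bank expansion 5.08, solar retrofit 4.33, street-tree planting 3.78 lead.
The ratio ordering already packs tightly: food-bank expansion, 40 k$, 203.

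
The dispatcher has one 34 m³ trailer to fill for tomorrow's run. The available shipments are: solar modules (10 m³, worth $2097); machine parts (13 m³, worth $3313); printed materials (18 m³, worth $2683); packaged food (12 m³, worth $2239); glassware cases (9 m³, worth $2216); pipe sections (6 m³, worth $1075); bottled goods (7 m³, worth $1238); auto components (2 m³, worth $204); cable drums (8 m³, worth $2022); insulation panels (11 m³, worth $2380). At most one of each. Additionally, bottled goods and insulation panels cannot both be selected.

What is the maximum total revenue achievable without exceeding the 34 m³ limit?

7919

Greedy by ratio would take machine parts + glassware cases + auto components + cable drums: 32 m³ used, total 7755.
Dropping glassware cases frees 9 m³; slotting in insulation panels (11 m³) lifts the total to 7919 at 34 m³.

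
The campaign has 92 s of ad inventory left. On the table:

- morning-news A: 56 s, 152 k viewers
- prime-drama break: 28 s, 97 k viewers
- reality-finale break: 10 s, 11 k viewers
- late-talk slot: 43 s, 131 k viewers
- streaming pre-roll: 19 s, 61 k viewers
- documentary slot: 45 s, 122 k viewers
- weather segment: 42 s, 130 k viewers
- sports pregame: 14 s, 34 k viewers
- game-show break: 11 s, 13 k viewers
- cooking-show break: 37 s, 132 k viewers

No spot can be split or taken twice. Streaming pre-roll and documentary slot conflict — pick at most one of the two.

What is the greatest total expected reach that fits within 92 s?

290

Best packing: prime-drama break + streaming pre-roll + cooking-show break — 84 s, 290 total.
Next best is prime-drama break + late-talk slot + streaming pre-roll at 289 (90 s) — short by 1.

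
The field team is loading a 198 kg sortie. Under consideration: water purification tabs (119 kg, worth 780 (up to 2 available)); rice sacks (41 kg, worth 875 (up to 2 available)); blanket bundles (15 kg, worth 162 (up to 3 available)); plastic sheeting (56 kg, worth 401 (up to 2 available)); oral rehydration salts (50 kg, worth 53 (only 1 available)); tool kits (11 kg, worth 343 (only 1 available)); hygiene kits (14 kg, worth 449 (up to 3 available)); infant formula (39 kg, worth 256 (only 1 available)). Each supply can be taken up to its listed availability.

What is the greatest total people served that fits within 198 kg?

By people served per kg: hygiene kits 32.07, tool kits 31.18, rice sacks 21.34 lead.
2×rice sacks + 3×blanket bundles + tool kits + 3×hygiene kits uses 180 of the 198 kg and totals 3926.

3926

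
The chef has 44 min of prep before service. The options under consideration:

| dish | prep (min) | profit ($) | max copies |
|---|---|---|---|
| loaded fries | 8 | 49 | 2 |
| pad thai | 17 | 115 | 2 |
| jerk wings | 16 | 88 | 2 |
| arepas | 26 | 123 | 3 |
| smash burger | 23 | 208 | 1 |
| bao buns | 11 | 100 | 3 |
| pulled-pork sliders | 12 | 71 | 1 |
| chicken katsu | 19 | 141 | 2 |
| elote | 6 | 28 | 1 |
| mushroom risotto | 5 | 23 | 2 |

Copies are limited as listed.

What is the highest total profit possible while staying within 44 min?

357

Density check — bao buns 9.09, smash burger 9.04, chicken katsu 7.42, pad thai 6.76 are the best per min.
The ratio heuristic lands on loaded fries + 3×bao buns (349) but leaves 3 min idle.
The 22 min tied up in 2×bao buns is better spent on smash burger — total rises to 357 (42 min).
That's the maximum — no swap from here does better than 357.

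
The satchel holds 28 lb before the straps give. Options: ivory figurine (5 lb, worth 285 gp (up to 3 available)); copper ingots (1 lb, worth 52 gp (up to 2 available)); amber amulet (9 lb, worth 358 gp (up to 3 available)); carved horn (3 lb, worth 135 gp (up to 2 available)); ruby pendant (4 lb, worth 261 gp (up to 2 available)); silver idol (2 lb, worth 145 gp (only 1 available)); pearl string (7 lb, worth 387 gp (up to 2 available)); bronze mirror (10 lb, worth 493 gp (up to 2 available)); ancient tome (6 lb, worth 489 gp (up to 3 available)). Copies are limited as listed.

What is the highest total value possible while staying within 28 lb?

2134

The ratio ordering already packs tightly: 2×ruby pendant + silver idol + 3×ancient tome, 28 lb, 2134.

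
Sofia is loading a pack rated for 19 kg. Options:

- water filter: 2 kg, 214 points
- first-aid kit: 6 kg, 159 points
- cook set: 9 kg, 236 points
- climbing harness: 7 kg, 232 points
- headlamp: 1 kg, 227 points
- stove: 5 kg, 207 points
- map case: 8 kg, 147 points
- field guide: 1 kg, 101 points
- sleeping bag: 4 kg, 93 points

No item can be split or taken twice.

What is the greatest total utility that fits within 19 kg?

Greedy by ratio would take water filter + climbing harness + headlamp + stove + field guide: 16 kg used, total 981.
The 7 kg tied up in climbing harness is better spent on first-aid kit + sleeping bag — total rises to 1001 (19 kg).
Next best is water filter + cook set + headlamp + stove + field guide at 985 (18 kg) — short by 16.

1001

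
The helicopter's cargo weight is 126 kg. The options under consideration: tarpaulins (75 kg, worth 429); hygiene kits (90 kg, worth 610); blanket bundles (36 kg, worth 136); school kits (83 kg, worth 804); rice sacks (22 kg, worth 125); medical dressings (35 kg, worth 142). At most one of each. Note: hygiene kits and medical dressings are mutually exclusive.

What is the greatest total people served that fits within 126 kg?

The ratio heuristic lands on school kits + rice sacks (929) but leaves 21 kg idle.
The 22 kg tied up in rice sacks is better spent on medical dressings — total rises to 946 (118 kg).
Every other selection either busts 126 kg or breaks a pairing rule or fails to beat 946.

946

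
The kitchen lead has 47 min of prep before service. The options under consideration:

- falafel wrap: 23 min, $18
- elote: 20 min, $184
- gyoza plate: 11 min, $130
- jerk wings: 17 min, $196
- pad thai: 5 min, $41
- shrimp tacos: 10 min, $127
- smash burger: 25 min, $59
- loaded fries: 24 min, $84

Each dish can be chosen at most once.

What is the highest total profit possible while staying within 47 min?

Ranking by ratio (profit/min): shrimp tacos 12.70, gyoza plate 11.82, jerk wings 11.53, elote 9.20.
A density-first pass picks gyoza plate + jerk wings + pad thai + shrimp tacos — 494 at 43 min.
The 16 min tied up in gyoza plate and pad thai is better spent on elote — total rises to 507 (47 min).
That's the maximum — no swap from here does better than 507.

507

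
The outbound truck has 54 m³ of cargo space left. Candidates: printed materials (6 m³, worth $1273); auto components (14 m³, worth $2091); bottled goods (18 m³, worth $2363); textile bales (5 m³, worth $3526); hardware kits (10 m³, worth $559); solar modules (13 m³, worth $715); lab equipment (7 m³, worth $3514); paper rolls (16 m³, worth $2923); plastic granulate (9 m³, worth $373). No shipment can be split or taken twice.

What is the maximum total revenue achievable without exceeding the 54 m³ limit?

13599

Filling by ratio: printed materials + auto components + textile bales + lab equipment + paper rolls for 13327, with 6 m³ left unused.
Replace auto components with bottled goods: the trade gains 272 net, giving 13599 at 52 m³.
Runner-up printed materials + auto components + textile bales + lab equipment + paper rolls tops out at 13327.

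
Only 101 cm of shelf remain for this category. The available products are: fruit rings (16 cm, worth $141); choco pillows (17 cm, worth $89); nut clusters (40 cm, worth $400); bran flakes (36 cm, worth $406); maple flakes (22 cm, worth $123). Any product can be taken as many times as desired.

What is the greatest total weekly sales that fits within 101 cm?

970

A density-first pass picks fruit rings + 2×bran flakes — 953 at 88 cm.
Replace bran flakes with 3×fruit rings: the trade gains 17 net, giving 970 at 100 cm.
Nothing else within 101 cm beats 970.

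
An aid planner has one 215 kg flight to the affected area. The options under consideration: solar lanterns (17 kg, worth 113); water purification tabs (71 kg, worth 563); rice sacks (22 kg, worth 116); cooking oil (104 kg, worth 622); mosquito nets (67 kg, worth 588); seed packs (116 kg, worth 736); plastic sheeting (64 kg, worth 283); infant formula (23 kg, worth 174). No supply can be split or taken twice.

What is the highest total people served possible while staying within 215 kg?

1554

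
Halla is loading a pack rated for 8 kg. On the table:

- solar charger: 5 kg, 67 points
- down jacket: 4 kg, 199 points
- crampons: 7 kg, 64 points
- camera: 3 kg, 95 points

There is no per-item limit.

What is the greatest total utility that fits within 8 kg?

2×down jacket uses 8 of the 8 kg and totals 398.
Every other selection either busts 8 kg or fails to beat 398.

398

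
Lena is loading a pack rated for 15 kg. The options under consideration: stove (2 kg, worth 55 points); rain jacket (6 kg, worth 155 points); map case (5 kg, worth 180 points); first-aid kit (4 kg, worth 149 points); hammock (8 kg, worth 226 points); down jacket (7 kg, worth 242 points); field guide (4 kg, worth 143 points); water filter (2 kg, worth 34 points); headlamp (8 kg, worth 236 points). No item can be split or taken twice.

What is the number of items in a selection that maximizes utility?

3

Best achievable utility is 534.
One optimal bundle: first-aid kit + down jacket + field guide (15 kg).
Every optimal selection uses 3 items.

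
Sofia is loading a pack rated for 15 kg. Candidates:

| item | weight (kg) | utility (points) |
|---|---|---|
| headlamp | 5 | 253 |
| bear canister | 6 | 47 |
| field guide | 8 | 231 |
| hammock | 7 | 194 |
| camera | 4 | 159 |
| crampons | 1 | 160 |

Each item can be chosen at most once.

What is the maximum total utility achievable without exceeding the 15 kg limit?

Ranking by ratio (utility/kg): crampons 160.00, headlamp 50.60, camera 39.75, field guide 28.88.
A density-first pass picks headlamp + camera + crampons — 572 at 10 kg.
Replace camera with field guide: the trade gains 72 net, giving 644 at 14 kg.
The closest alternative, headlamp + hammock + crampons, reaches only 607.

644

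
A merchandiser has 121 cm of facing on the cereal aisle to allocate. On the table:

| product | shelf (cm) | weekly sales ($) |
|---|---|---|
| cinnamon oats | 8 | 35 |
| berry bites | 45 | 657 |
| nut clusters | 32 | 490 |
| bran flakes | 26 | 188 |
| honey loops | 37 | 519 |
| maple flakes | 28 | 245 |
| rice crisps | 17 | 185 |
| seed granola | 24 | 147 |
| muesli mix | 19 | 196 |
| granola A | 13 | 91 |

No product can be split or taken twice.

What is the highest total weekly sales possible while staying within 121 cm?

1666

Taking berry bites + nut clusters + honey loops: 114 cm used, 1666 in weekly sales.
Next best is cinnamon oats + berry bites + nut clusters + rice crisps + muesli mix at 1563 (121 cm) — short by 103.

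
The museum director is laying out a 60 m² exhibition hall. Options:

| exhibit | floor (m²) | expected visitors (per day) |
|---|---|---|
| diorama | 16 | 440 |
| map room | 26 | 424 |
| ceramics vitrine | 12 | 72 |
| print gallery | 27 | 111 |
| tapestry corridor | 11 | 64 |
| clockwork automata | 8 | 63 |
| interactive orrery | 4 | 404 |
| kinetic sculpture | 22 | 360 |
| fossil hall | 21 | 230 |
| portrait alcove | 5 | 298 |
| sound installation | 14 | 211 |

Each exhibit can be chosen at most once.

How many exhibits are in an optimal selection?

Best achievable expected visitors is 1629.
For example diorama + map room + clockwork automata + interactive orrery + portrait alcove achieves it, using 59 m².
Any selection reaching 1629 contains exactly 5 exhibits.

5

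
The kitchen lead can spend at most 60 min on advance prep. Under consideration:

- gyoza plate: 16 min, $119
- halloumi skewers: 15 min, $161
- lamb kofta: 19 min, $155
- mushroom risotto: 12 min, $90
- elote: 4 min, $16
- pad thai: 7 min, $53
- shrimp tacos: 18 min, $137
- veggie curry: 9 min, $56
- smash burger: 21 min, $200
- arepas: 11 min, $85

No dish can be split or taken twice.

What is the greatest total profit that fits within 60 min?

Taking the top-ratio dishes first gives halloumi skewers + lamb kofta + elote + smash burger for 532 (59 min).
Replace lamb kofta and elote with mushroom risotto + arepas: the trade gains 4 net, giving 536 at 59 min.
Next best is gyoza plate + halloumi skewers + pad thai + smash burger at 533 (59 min) — short by 3.

536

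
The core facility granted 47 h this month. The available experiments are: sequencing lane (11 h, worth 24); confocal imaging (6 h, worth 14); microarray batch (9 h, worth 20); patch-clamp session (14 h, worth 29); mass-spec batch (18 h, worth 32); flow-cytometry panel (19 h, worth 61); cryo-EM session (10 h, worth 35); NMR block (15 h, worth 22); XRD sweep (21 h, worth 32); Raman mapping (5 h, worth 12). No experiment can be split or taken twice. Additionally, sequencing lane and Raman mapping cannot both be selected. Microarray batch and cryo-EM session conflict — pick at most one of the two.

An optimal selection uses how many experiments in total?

4

Best achievable expected citations is 134.
For example sequencing lane + confocal imaging + flow-cytometry panel + cryo-EM session achieves it, using 46 h.
Any selection reaching 134 contains exactly 4 experiments.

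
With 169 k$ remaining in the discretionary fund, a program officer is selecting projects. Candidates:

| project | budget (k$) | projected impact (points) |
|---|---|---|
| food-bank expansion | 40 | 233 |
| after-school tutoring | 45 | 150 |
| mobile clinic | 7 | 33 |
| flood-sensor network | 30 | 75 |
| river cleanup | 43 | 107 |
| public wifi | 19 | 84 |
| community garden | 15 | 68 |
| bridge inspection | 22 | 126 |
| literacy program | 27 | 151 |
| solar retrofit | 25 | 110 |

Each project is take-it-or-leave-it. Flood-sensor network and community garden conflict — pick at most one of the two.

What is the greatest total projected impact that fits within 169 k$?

Ranking by ratio (projected impact/k$): food-bank expansion 5.83, bridge inspection 5.73, literacy program 5.59.
A density-first pass picks food-bank expansion + mobile clinic + public wifi + community garden + bridge inspection + literacy program + solar retrofit — 805 at 155 k$.
Dropping mobile clinic and solar retrofit frees 32 k$; slotting in after-school tutoring (45 k$) lifts the total to 812 at 168 k$.
The spare 1 k$ is too small for any remaining project, and no feasible exchange beats 812.

812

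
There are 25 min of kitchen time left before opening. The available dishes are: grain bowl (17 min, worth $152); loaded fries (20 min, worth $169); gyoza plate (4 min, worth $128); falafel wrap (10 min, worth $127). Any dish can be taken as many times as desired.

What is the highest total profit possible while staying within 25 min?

Ranking by ratio (profit/min): gyoza plate 32.00, falafel wrap 12.70, grain bowl 8.94.
Best packing: 6×gyoza plate — 24 min, 768 total.
Every other selection either busts 25 min or fails to beat 768.

768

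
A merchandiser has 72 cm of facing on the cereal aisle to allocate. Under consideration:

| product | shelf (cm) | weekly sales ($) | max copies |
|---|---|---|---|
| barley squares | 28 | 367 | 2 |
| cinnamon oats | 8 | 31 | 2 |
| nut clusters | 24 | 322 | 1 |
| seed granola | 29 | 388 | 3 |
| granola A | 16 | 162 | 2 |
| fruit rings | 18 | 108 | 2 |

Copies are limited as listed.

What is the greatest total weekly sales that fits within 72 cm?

A density-first pass picks nut clusters + seed granola + granola A — 872 at 69 cm.
The 53 cm tied up in nut clusters and seed granola is better spent on 2×barley squares — total rises to 896 (72 cm).
Every other selection either busts 72 cm or exceeds an availability limit or fails to beat 896.

896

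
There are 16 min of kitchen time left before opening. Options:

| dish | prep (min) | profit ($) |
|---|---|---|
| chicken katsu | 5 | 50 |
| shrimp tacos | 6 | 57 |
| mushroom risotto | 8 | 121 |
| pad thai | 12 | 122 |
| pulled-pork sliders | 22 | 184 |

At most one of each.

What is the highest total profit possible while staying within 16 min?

178

Ranking by ratio (profit/min): mushroom risotto 15.12, pad thai 10.17, chicken katsu 10.00, shrimp tacos 9.50.
A density-first pass picks chicken katsu + mushroom risotto — 171 at 13 min.
Dropping chicken katsu frees 5 min; slotting in shrimp tacos (6 min) lifts the total to 178 at 14 min.
Runner-up chicken katsu + mushroom risotto tops out at 171.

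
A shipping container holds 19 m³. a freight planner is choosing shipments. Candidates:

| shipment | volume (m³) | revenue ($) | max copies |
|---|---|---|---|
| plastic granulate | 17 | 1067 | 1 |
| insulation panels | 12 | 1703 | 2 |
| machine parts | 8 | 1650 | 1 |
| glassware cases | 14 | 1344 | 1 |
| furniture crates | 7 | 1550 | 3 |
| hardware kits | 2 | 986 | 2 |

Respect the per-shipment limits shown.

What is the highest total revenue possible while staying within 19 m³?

5172

Density check — hardware kits 493.00, furniture crates 221.43, machine parts 206.25, insulation panels 141.92 are the best per m³.
Taking the top-ratio shipments first gives 2×furniture crates + 2×hardware kits for 5072 (18 m³).
The 7 m³ tied up in furniture crates is better spent on machine parts — total rises to 5172 (19 m³).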